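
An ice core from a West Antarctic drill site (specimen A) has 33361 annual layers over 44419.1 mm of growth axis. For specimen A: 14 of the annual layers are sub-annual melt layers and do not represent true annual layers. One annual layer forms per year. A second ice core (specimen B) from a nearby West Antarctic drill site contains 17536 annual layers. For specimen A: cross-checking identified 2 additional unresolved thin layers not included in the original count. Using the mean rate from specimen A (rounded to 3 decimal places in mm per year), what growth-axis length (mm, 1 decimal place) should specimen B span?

Specimen A: correcting the raw count gives 33361 − 14 + 2 = 33349 true annual layers.
A: 44419.1 mm over 33349 years gives 44419.1 / 33349 ≈ 1.332 mm/yr.
For B, 1.332 mm/year × 17536 years = 23358.0 mm.

23358.0 mm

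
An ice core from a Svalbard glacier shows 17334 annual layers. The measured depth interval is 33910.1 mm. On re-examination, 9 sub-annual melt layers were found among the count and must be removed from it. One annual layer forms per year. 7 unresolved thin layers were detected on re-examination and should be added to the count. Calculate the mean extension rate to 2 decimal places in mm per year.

1.96 mm per year

After corrections the count is 17334 − 9 + 7 = 17332 annual layers.
Extension rate ≈ 33910.1 / 17332 = 1.96 mm per year.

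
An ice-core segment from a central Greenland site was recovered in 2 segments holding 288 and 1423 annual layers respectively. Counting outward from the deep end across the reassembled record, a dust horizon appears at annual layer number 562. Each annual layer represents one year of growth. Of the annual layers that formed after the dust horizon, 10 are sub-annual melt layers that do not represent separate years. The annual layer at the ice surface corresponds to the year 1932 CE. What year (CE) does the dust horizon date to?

793 CE

Total annual layers = 288 + 1423 = 1711.
Between annual layer 562 and the ice surface there are 1711 − 562 = 1149 annual layers.
1149 − 10 false = 1139 true annual layers after the dust horizon.
Counting back 1139 years from 1932 CE places the dust horizon in 1932 − 1139 = 793 CE.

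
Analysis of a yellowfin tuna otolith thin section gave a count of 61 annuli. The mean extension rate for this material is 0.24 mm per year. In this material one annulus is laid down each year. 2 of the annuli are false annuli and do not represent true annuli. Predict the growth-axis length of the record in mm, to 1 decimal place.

14.2 mm

After corrections the count is 61 − 2 = 59 annuli.
59 years at 0.24 mm/year gives 0.24 × 59 = 14.2 mm.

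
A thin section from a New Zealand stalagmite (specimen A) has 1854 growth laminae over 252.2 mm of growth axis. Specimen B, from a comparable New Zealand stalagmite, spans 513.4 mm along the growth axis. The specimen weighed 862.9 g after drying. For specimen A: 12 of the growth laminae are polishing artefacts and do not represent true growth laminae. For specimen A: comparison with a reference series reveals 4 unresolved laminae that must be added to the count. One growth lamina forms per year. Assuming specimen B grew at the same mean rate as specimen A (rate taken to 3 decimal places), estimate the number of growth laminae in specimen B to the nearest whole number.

3747 growth laminae

Specimen A: correcting the raw count gives 1854 − 12 + 4 = 1846 true growth laminae.
A: Extension rate ≈ 252.2 / 1846 = 0.137 mm/yr.
For B, 513.4 / 0.137 = 3747.45 years ≈ 3747 growth laminae.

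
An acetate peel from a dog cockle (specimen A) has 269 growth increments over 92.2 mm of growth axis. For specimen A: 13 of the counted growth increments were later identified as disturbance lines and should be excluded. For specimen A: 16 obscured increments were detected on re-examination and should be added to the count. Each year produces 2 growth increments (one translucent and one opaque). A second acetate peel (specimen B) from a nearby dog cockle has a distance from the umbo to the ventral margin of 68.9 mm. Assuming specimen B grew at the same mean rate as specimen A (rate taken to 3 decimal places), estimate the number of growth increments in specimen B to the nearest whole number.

203 growth increments

Specimen A: true growth increment count = 269 − 13 + 16 = 272.
Specimen A: dividing by 2 growth increments per year: 272 / 2 = 136 years.
A: 92.2 mm over 136 years gives 92.2 / 136 ≈ 0.678 mm per year.
B spans 68.9 / 0.678 = 101.62 years; at 2 growth increments per year that is 101.62 × 2 ≈ 203 growth increments.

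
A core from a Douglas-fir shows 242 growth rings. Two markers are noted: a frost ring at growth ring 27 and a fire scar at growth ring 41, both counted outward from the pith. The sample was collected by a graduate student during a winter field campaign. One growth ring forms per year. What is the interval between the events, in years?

14 years

The two markers are separated by 41 − 27 = 14 growth rings.
One growth ring per year makes the interval 14 years.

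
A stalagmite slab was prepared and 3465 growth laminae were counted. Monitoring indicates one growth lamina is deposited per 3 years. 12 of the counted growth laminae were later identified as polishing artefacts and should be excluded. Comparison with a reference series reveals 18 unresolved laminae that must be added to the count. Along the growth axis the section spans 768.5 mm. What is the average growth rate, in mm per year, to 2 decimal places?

0.07 mm per year

Adjusted count: 3465 − 12 + 18 = 3471 growth laminae.
At 3 years per growth lamina, 3471 × 3 = 10413 years.
768.5 mm over 10413 years gives 768.5 / 10413 ≈ 0.07 mm per year.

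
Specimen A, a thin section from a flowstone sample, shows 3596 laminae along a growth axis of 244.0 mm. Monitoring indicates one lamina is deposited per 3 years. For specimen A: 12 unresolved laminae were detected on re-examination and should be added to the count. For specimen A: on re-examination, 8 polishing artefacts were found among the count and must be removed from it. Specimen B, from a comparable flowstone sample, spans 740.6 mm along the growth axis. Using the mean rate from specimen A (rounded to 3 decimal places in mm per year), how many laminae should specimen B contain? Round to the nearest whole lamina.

Specimen A: correcting the raw count gives 3596 − 8 + 12 = 3600 true laminae.
Specimen A: multiplying by 3 years per lamina: 3600 × 3 = 10800 years.
A: Mean rate = 244.0 mm / 10800 years ≈ 0.023 mm/year.
B spans 740.6 / 0.023 = 32200.00 years; at 3 years per lamina that is 32200.00 / 3 ≈ 10733 laminae.

10733 laminae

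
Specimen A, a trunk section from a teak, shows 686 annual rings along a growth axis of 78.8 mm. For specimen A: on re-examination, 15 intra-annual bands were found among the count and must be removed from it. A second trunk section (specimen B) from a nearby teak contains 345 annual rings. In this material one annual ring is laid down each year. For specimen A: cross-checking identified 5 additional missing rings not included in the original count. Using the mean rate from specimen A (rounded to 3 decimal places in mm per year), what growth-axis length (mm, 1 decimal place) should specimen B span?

Specimen A: correcting the raw count gives 686 − 15 + 5 = 676 true annual rings.
A: Extension rate ≈ 78.8 / 676 = 0.117 mm per year.
B's length ≈ 0.117 × 345 = 40.4 mm.

40.4 mm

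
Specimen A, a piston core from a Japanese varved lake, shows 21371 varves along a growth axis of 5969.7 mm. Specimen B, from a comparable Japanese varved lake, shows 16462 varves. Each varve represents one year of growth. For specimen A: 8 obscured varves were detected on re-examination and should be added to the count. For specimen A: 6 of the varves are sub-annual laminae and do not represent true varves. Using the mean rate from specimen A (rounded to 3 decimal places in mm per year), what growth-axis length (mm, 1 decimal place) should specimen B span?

4592.9 mm

Specimen A: correcting the raw count gives 21371 − 6 + 8 = 21373 true varves.
A: Mean rate = 5969.7 mm / 21373 years ≈ 0.279 mm/year.
For B, 0.279 mm/year × 16462 years = 4592.9 mm.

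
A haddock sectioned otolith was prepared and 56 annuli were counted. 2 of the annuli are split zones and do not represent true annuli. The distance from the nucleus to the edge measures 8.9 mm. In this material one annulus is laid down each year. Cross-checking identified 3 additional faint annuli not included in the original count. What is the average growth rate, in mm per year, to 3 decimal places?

0.156 mm per year

Correcting the raw count gives 56 − 2 + 3 = 57 true annuli.
Mean rate = 8.9 mm / 57 years ≈ 0.156 mm per year.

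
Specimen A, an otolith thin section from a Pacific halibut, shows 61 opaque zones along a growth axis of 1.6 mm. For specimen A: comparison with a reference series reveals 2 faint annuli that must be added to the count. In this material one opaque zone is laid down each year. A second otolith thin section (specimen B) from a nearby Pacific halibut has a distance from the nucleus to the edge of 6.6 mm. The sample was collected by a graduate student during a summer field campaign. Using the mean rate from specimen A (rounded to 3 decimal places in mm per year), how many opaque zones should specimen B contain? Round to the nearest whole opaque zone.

Specimen A: correcting the raw count gives 61 + 2 = 63 true opaque zones.
A: Mean rate = 1.6 mm / 63 years ≈ 0.025 mm/year.
B spans 6.6 / 0.025 = 264.00 years ≈ 264 opaque zones.

264 opaque zones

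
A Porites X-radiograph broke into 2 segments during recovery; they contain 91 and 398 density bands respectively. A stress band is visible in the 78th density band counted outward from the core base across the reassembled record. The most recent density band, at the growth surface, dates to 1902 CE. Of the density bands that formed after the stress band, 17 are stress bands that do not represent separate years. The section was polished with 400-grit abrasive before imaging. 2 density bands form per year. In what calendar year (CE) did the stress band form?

1705 CE

Total density bands = 91 + 398 = 489.
The stress band sits at density band 78 from the core base, so 489 − 78 = 411 density bands formed after it.
Excluding 17 false density bands: 411 − 17 = 394.
With 2 density bands per year, 394 / 2 = 197 years.
1902 − 197 = 1705 CE.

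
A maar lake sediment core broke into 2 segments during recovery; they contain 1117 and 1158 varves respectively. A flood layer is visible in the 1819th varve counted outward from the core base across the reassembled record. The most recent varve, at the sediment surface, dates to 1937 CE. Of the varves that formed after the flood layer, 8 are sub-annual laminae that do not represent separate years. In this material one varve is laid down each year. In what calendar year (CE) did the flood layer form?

Total varves = 1117 + 1158 = 2275.
The flood layer sits at varve 1819 from the core base, so 2275 − 1819 = 456 varves formed after it.
456 − 8 false = 448 true varves after the flood layer.
1937 − 448 = 1489 CE.

1489 CE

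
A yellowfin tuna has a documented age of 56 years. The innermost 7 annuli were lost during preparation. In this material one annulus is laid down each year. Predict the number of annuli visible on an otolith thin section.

49 annuli

Expected annuli over 56 years: 56.
Less the 7 uncaptured annuli: 56 − 7 = 49.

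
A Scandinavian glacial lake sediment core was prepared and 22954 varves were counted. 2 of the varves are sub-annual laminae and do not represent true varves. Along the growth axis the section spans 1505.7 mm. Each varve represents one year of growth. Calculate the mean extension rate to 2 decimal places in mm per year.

True varve count = 22954 − 2 = 22952.
1505.7 mm over 22952 years gives 1505.7 / 22952 ≈ 0.07 mm per year.

0.07 mm per year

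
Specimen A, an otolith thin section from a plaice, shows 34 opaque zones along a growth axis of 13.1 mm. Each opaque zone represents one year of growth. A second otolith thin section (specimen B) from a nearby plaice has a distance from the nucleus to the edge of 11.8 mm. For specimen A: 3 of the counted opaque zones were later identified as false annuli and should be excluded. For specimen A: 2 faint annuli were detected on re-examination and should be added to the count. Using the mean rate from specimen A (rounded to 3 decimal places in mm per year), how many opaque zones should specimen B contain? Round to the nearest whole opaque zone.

Specimen A: true opaque zone count = 34 − 3 + 2 = 33.
A: Extension rate ≈ 13.1 / 33 = 0.397 mm/yr.
For B, 11.8 / 0.397 = 29.72 years ≈ 30 opaque zones.

30 opaque zones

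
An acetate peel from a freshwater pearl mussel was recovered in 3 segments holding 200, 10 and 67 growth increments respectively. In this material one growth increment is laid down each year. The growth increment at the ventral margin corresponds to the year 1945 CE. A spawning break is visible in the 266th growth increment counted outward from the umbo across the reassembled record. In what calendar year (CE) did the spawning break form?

1934 CE

Total growth increments = 200 + 10 + 67 = 277.
The spawning break sits at growth increment 266 from the umbo, so 277 − 266 = 11 growth increments formed after it.
1945 − 11 = 1934 CE.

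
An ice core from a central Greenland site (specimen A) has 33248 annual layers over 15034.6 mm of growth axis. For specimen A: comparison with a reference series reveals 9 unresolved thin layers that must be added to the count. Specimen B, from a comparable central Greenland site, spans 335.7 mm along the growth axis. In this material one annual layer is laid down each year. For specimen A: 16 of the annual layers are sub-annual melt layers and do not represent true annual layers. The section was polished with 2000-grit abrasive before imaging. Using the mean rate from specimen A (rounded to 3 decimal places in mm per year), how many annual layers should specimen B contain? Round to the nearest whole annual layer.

743 annual layers

Specimen A: after corrections the count is 33248 − 16 + 9 = 33241 annual layers.
A: Extension rate ≈ 15034.6 / 33241 = 0.452 mm per year.
For B, 335.7 / 0.452 = 742.70 years ≈ 743 annual layers.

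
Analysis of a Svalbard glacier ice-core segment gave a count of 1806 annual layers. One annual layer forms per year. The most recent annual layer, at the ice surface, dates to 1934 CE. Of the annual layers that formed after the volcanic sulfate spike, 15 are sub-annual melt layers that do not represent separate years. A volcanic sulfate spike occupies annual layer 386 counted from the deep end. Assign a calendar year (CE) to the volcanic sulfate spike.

529 CE

1806 − 386 = 1420 annual layers lie beyond the volcanic sulfate spike toward the ice surface.
1420 − 15 false = 1405 true annual layers after the volcanic sulfate spike.
1934 − 1405 = 529 CE.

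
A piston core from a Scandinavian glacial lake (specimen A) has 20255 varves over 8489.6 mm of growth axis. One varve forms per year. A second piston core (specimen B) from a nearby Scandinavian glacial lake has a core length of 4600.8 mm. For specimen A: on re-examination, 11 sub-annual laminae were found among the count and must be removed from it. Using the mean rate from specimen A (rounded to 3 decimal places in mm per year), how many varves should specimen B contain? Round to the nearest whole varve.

10980 varves

Specimen A: adjusted count: 20255 − 11 = 20244 varves.
A: Extension rate ≈ 8489.6 / 20244 = 0.419 mm per year.
B spans 4600.8 / 0.419 = 10980.43 years ≈ 10980 varves.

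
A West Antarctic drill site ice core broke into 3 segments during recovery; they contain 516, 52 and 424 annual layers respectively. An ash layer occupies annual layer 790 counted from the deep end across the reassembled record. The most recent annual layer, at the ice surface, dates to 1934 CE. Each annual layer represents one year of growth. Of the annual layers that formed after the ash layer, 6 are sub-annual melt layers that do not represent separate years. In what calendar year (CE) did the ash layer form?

Total annual layers = 516 + 52 + 424 = 992.
The ash layer sits at annual layer 790 from the deep end, so 992 − 790 = 202 annual layers formed after it.
Removing the 6 false annual layers leaves 202 − 6 = 196 true annual layers beyond the ash layer.
The annual layer at the ice surface is 1934 CE, so the ash layer dates to 1934 − 196 = 1738 CE.

1738 CE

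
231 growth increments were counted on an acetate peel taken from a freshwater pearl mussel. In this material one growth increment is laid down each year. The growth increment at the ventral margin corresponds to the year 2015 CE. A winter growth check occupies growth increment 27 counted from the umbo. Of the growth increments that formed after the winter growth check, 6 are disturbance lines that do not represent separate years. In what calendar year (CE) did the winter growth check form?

1817 CE

231 − 27 = 204 growth increments lie beyond the winter growth check toward the ventral margin.
Excluding 6 false growth increments: 204 − 6 = 198.
Counting back 198 years from 2015 CE places the winter growth check in 2015 − 198 = 1817 CE.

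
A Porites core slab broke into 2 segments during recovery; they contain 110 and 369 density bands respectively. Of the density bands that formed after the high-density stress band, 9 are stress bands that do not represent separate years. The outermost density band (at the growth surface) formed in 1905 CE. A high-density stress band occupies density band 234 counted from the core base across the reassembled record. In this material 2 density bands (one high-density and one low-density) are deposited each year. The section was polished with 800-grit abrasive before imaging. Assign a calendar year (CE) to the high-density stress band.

1787 CE

Total density bands = 110 + 369 = 479.
Between density band 234 and the growth surface there are 479 − 234 = 245 density bands.
245 − 9 false = 236 true density bands after the high-density stress band.
236 density bands at 2 per year is 236 / 2 = 118 years.
1905 − 118 = 1787 CE.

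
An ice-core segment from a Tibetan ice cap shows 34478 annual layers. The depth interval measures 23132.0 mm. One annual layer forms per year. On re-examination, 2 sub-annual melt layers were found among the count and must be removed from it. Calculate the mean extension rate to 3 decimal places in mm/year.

Adjusted count: 34478 − 2 = 34476 annual layers.
Extension rate ≈ 23132.0 / 34476 = 0.671 mm/year.

0.671 mm/year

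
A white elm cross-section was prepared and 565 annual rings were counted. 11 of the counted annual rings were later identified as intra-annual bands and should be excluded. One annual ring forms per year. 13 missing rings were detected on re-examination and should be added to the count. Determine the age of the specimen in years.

Correcting the raw count gives 565 − 11 + 13 = 567 true annual rings.
At one annual ring per year, that is 567 years.

567 years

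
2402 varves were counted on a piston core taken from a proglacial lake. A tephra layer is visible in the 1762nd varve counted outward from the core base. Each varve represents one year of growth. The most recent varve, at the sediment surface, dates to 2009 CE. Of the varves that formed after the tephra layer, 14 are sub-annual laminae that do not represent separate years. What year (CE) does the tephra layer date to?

The tephra layer sits at varve 1762 from the core base, so 2402 − 1762 = 640 varves formed after it.
Excluding 14 false varves: 640 − 14 = 626.
Counting back 626 years from 2009 CE places the tephra layer in 2009 − 626 = 1383 CE.

1383 CE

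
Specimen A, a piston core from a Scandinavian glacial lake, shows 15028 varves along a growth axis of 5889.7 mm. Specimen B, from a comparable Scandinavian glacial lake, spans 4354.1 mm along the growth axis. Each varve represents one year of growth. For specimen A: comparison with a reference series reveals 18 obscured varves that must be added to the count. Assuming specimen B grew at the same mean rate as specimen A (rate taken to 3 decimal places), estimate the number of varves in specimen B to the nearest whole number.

11136 varves

Specimen A: after corrections the count is 15028 + 18 = 15046 varves.
A: Extension rate ≈ 5889.7 / 15046 = 0.391 mm/yr.
Specimen B: 4354.1 mm / 0.391 mm per year = 11135.81 years ≈ 11136 varves.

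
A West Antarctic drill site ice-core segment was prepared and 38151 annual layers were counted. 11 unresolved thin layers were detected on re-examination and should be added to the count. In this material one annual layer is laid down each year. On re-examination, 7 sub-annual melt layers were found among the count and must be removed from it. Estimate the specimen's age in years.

38155 yr

Correcting the raw count gives 38151 − 7 + 11 = 38155 true annual layers.
One annual layer per year makes the duration 38155 years.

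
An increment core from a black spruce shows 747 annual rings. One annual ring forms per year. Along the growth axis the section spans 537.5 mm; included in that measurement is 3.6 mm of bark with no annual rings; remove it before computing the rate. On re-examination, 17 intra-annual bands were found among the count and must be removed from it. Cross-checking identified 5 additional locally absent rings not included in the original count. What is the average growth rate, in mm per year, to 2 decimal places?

True annual ring count = 747 − 17 + 5 = 735.
The growth record spans 537.5 − 3.6 = 533.9 mm.
Mean rate = 533.9 mm / 735 years ≈ 0.73 mm per year.

0.73 mm per year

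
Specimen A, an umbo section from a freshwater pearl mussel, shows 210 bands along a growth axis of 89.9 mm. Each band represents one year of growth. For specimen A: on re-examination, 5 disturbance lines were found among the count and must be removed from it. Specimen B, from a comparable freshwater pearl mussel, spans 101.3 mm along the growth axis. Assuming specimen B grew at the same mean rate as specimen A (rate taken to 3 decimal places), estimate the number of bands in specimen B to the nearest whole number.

231 bands

Specimen A: correcting the raw count gives 210 − 5 = 205 true bands.
A: 89.9 mm over 205 years gives 89.9 / 205 ≈ 0.439 mm per year.
B spans 101.3 / 0.439 = 230.75 years ≈ 231 bands.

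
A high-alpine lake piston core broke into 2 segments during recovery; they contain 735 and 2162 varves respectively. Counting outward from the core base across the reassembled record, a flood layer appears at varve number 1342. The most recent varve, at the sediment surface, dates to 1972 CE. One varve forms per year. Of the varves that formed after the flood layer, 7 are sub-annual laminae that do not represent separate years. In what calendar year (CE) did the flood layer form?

Total varves = 735 + 2162 = 2897.
2897 − 1342 = 1555 varves lie beyond the flood layer toward the sediment surface.
Removing the 7 false varves leaves 1555 − 7 = 1548 true varves beyond the flood layer.
The varve at the sediment surface is 1972 CE, so the flood layer dates to 1972 − 1548 = 424 CE.

424 CE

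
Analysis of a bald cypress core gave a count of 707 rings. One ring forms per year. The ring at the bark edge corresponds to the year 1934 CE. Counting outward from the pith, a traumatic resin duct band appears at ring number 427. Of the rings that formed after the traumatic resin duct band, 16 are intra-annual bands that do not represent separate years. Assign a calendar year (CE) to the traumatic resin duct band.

707 − 427 = 280 rings lie beyond the traumatic resin duct band toward the bark edge.
Removing the 16 false rings leaves 280 − 16 = 264 true rings beyond the traumatic resin duct band.
The ring at the bark edge is 1934 CE, so the traumatic resin duct band dates to 1934 − 264 = 1670 CE.

1670 CE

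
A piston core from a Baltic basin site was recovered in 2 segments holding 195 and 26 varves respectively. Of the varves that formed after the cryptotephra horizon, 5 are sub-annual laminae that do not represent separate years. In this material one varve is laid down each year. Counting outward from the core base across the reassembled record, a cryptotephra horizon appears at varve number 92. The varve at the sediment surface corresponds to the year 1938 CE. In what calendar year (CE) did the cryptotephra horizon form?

Total varves = 195 + 26 = 221.
221 − 92 = 129 varves lie beyond the cryptotephra horizon toward the sediment surface.
Removing the 5 false varves leaves 129 − 5 = 124 true varves beyond the cryptotephra horizon.
1938 − 124 = 1814 CE.

1814 CE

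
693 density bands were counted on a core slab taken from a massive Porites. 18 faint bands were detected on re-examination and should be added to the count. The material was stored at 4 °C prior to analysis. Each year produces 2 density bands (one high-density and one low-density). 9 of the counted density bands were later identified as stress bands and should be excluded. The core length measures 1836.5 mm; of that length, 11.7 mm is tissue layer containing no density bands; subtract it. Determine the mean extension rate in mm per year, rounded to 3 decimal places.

After corrections the count is 693 − 9 + 18 = 702 density bands.
702 density bands at 2 per year is 702 / 2 = 351 years.
The growth record spans 1836.5 − 11.7 = 1824.8 mm.
Mean rate = 1824.8 mm / 351 years ≈ 5.199 mm per year.

5.199 mm per year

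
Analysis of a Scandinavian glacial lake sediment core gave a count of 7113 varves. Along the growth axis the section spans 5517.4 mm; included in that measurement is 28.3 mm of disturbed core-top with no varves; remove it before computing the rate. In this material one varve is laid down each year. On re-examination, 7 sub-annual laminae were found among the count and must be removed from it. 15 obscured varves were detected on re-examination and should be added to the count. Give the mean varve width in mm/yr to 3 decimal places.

Adjusted count: 7113 − 7 + 15 = 7121 varves.
The growth record spans 5517.4 − 28.3 = 5489.1 mm.
Extension rate ≈ 5489.1 / 7121 = 0.771 mm/yr.

0.771 mm/yr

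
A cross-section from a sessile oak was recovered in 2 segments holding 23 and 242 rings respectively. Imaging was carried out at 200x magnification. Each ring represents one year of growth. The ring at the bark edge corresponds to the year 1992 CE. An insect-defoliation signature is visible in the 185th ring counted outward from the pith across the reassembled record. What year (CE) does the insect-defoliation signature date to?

1912 CE

Total rings = 23 + 242 = 265.
Between ring 185 and the bark edge there are 265 − 185 = 80 rings.
The ring at the bark edge is 1992 CE, so the insect-defoliation signature dates to 1992 − 80 = 1912 CE.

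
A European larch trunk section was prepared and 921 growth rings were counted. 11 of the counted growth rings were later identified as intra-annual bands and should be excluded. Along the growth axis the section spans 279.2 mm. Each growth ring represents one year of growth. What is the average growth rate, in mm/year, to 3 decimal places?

0.307 mm/year

After corrections the count is 921 − 11 = 910 growth rings.
Extension rate ≈ 279.2 / 910 = 0.307 mm/year.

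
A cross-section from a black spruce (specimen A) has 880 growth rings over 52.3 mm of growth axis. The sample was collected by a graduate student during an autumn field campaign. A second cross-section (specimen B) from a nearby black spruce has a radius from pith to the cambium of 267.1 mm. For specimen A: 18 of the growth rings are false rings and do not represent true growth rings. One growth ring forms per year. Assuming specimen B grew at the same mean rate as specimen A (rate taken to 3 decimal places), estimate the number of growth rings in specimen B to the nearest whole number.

Specimen A: correcting the raw count gives 880 − 18 = 862 true growth rings.
A: 52.3 mm over 862 years gives 52.3 / 862 ≈ 0.061 mm/yr.
B spans 267.1 / 0.061 = 4378.69 years ≈ 4379 growth rings.

4379 growth rings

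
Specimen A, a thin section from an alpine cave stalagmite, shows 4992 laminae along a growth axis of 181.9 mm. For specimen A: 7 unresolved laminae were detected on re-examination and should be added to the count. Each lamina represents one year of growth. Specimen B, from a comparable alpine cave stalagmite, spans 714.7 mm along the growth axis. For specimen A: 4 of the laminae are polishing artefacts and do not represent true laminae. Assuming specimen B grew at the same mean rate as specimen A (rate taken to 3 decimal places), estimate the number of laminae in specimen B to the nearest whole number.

Specimen A: correcting the raw count gives 4992 − 4 + 7 = 4995 true laminae.
A: Extension rate ≈ 181.9 / 4995 = 0.036 mm/year.
Specimen B: 714.7 mm / 0.036 mm per year = 19852.78 years ≈ 19853 laminae.

19853 laminae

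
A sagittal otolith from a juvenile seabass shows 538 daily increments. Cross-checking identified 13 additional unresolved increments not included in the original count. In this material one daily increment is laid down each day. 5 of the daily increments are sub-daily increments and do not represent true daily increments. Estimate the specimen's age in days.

546 days

After corrections the count is 538 − 5 + 13 = 546 daily increments.
With a one-to-one daily increment periodicity this is 546 days.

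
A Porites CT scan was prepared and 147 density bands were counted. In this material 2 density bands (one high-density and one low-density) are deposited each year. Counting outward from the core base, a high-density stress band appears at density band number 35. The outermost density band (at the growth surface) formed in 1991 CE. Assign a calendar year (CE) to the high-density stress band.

Between density band 35 and the growth surface there are 147 − 35 = 112 density bands.
112 density bands at 2 per year is 112 / 2 = 56 years.
Counting back 56 years from 1991 CE places the high-density stress band in 1991 − 56 = 1935 CE.

1935 CE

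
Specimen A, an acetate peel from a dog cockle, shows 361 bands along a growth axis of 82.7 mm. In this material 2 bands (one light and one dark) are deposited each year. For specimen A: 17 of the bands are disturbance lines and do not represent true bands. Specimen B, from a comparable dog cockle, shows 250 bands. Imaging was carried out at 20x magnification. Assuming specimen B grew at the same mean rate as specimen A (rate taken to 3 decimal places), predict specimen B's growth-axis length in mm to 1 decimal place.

60.1 mm

Specimen A: correcting the raw count gives 361 − 17 = 344 true bands.
Specimen A: 344 bands at 2 per year is 344 / 2 = 172 years.
A: 82.7 mm over 172 years gives 82.7 / 172 ≈ 0.481 mm/yr.
Specimen B: 250 bands at 2 per year is 250 / 2 = 125 years. For B, 0.481 mm/year × 125 years = 60.1 mm.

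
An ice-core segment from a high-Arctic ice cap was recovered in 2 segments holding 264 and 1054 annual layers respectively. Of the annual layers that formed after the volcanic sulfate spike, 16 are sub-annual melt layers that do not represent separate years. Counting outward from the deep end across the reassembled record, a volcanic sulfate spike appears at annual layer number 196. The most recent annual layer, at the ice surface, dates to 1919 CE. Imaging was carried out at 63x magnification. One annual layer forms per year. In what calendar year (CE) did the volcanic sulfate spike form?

Total annual layers = 264 + 1054 = 1318.
The volcanic sulfate spike sits at annual layer 196 from the deep end, so 1318 − 196 = 1122 annual layers formed after it.
Removing the 16 false annual layers leaves 1122 − 16 = 1106 true annual layers beyond the volcanic sulfate spike.
Counting back 1106 years from 1919 CE places the volcanic sulfate spike in 1919 − 1106 = 813 CE.

813 CE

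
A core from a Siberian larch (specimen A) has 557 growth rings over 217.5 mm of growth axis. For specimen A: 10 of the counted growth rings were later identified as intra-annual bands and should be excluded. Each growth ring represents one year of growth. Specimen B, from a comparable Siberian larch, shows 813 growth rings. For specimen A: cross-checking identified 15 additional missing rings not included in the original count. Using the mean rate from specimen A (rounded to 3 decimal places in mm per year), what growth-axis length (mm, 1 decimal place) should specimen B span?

314.6 mm

Specimen A: true growth ring count = 557 − 10 + 15 = 562.
A: 217.5 mm over 562 years gives 217.5 / 562 ≈ 0.387 mm per year.
Length of B = 0.387 × 813 = 314.6 mm.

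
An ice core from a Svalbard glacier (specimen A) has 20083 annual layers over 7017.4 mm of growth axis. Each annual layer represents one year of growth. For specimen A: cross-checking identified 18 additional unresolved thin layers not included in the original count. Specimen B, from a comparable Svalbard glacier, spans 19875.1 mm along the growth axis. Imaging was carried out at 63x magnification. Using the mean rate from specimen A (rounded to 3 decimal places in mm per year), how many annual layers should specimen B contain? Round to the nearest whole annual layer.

Specimen A: true annual layer count = 20083 + 18 = 20101.
A: Mean rate = 7017.4 mm / 20101 years ≈ 0.349 mm/year.
B spans 19875.1 / 0.349 = 56948.71 years ≈ 56949 annual layers.

56949 annual layers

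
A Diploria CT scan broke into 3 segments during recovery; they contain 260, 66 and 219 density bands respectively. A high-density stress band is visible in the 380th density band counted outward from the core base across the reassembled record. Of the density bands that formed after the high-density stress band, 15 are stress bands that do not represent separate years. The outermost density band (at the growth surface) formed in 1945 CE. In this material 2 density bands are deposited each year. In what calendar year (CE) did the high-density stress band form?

Total density bands = 260 + 66 + 219 = 545.
The high-density stress band sits at density band 380 from the core base, so 545 − 380 = 165 density bands formed after it.
165 − 15 false = 150 true density bands after the high-density stress band.
Dividing by 2 density bands per year: 150 / 2 = 75 years.
Counting back 75 years from 1945 CE places the high-density stress band in 1945 − 75 = 1870 CE.

1870 CE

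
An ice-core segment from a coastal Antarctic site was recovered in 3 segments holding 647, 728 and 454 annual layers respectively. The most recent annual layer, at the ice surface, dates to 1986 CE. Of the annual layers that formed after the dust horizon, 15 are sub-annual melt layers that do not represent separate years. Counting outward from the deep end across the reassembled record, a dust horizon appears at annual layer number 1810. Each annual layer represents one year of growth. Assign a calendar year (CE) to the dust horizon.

Total annual layers = 647 + 728 + 454 = 1829.
1829 − 1810 = 19 annual layers lie beyond the dust horizon toward the ice surface.
Removing the 15 false annual layers leaves 19 − 15 = 4 true annual layers beyond the dust horizon.
The annual layer at the ice surface is 1986 CE, so the dust horizon dates to 1986 − 4 = 1982 CE.

1982 CE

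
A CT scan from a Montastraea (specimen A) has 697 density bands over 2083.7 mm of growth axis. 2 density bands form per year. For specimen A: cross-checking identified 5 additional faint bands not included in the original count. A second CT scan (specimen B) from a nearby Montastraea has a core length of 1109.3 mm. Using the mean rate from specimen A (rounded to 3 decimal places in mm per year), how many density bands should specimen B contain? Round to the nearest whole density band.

Specimen A: correcting the raw count gives 697 + 5 = 702 true density bands.
Specimen A: with 2 density bands per year, 702 / 2 = 351 years.
A: Extension rate ≈ 2083.7 / 351 = 5.936 mm per year.
Specimen B: 1109.3 mm / 5.936 mm per year = 186.88 years; at 2 density bands per year that is 186.88 × 2 ≈ 374 density bands.

374 density bands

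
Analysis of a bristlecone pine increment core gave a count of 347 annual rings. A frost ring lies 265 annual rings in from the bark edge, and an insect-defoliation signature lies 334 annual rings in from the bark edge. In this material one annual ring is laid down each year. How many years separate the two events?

Separation: 334 − 265 = 69 annual rings.
At one annual ring per year, 69 years elapsed between them.

69 years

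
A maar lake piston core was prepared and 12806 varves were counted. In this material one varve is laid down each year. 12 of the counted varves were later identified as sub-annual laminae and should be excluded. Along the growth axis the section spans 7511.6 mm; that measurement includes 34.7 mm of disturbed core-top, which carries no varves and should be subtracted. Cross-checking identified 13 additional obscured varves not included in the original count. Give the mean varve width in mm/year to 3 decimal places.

Adjusted count: 12806 − 12 + 13 = 12807 varves.
Removing the 34.7 mm offcut leaves 7511.6 − 34.7 = 7476.9 mm.
Mean rate = 7476.9 mm / 12807 years ≈ 0.584 mm/year.

0.584 mm/year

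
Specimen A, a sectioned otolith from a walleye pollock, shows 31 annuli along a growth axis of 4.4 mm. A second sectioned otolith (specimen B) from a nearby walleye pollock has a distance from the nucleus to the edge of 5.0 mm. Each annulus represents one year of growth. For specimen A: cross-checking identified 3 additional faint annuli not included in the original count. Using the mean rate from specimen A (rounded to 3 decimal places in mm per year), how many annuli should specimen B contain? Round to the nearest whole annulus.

39 annuli

Specimen A: adjusted count: 31 + 3 = 34 annuli.
A: Mean rate = 4.4 mm / 34 years ≈ 0.129 mm/year.
B spans 5.0 / 0.129 = 38.76 years ≈ 39 annuli.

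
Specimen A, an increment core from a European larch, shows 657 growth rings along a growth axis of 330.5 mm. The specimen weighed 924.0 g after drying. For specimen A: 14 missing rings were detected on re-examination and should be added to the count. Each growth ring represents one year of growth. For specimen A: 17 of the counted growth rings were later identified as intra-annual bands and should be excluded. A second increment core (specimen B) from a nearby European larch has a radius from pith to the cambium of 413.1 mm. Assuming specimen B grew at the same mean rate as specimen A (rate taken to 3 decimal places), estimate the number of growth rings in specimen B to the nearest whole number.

Specimen A: after corrections the count is 657 − 17 + 14 = 654 growth rings.
A: Extension rate ≈ 330.5 / 654 = 0.505 mm per year.
For B, 413.1 / 0.505 = 818.02 years ≈ 818 growth rings.

818 growth rings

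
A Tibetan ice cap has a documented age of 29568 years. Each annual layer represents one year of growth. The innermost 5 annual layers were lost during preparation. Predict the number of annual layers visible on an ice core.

29563 annual layers

Expected annual layers over 29568 years: 29568.
Subtracting the 5 annual layers not captured gives 29568 − 5 = 29563 annual layers in the record.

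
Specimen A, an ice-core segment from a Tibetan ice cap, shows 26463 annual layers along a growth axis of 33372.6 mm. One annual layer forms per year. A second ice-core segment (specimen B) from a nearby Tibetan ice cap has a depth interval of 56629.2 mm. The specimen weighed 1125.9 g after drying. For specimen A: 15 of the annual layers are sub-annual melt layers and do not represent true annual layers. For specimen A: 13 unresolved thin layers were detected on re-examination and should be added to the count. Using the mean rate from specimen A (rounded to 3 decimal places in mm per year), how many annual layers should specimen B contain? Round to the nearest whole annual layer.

44908 annual layers

Specimen A: true annual layer count = 26463 − 15 + 13 = 26461.
A: Extension rate ≈ 33372.6 / 26461 = 1.261 mm/year.
B spans 56629.2 / 1.261 = 44908.17 years ≈ 44908 annual layers.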